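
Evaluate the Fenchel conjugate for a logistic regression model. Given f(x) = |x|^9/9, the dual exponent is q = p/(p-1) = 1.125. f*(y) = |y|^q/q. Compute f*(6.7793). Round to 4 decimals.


The conjugate exponent q satisfies 1/p + 1/q = 1.
p = 9, so q = 9/(9 - 1) = 1.125
|y|^q = 6.7793^1.125 = 8.6116
f*(6.7793) = 8.6116 / 1.125 = 7.6547


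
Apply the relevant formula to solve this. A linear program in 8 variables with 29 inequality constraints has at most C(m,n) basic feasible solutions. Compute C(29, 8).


Each vertex corresponds to some choice of n active constraints out of m, so the number of vertices is at most C(m, n) = m! / (n!(m-n)!).
m = 29, n = 8
Numerator: 29 * 28 * 27 * 26 * 25 * 24 * 23 * 22
Denominator: 8! = 40320
C(29, 8) = 4292145


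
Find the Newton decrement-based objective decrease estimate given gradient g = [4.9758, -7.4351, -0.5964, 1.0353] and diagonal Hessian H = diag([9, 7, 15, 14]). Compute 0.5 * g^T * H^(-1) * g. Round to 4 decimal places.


Step 1: H is diagonal, so H^(-1) * g = [0.5529, -1.0622, -0.0398, 0.074].
Step 2: g^T H^(-1) g = sum_i g_i^2 / H_ii
  = (4.9758)^2/9 + (-7.4351)^2/7 + (-0.5964)^2/15 + (1.0353)^2/14
  = 2.751 + 7.8972 + 0.0237 + 0.0766 = 10.7485
Step 3: Objective decrease = 0.5 * g^T H^(-1) g = 5.3742


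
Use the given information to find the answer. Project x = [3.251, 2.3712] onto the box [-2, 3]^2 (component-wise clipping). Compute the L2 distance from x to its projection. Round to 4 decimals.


Project each component onto [-2, 3].
clip(3.251) = 3.0, clip(2.3712) = 2.3712
Projection = [3.0, 2.3712]
Squared diffs: [0.063, 0.0]
Distance = sqrt(0.063) = 0.251


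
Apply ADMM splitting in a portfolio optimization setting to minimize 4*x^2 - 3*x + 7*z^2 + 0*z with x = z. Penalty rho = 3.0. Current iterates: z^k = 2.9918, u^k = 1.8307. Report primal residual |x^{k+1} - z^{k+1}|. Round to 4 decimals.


ADMM iteration with rho = 3.0, z^k = 2.9918, u^k = 1.8307
Step 1: x-update.
Minimize 4*x^2 - 3*x + (3.0/2)*(x - 2.9918 + 1.8307)^2
FOC: (2*4 + 3.0)*x = 3 + 3.0*(2.9918 - 1.8307)
x^{k+1} = 0.5894
Step 2: z-update.
Minimize 7*z^2 + 0*z + (3.0/2)*(0.5894 - z + 1.8307)^2
FOC: (2*7 + 3.0)*z = 0 + 3.0*(0.5894 + 1.8307)
z^{k+1} = 0.4271
Step 3: u-update.
u^{k+1} = 1.8307 + 0.5894 - 0.4271 = 1.993
Step 4: Primal residual = |0.5894 - 0.4271| = 0.1623


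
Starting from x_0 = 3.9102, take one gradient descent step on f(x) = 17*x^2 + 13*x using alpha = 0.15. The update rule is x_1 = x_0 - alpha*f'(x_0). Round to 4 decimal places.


We compute the gradient at x_0 and apply the update.
f'(x) = 34*x + 13
f'(3.9102) = 34*3.9102 + 13 = 145.9468
x_1 = 3.9102 - 0.15*145.9468 = -17.9818


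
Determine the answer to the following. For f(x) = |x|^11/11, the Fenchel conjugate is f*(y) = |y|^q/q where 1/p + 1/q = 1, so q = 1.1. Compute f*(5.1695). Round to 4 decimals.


The conjugate exponent q satisfies 1/p + 1/q = 1.
p = 11, so q = 11/(11 - 1) = 1.1
|y|^q = 5.1695^1.1 = 6.0925
f*(5.1695) = 6.0925 / 1.1 = 5.5386


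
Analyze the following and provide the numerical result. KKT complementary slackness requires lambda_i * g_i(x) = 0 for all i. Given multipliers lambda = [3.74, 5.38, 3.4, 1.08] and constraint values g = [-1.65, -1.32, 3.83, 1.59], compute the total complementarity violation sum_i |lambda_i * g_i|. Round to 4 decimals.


KKT complementary slackness check:
lambda_1 * g_1 = 3.74 * -1.65 = -6.171
lambda_2 * g_2 = 5.38 * -1.32 = -7.1016
lambda_3 * g_3 = 3.4 * 3.83 = 13.022
lambda_4 * g_4 = 1.08 * 1.59 = 1.7172
Total violation = 6.171 + 7.1016 + 13.022 + 1.7172 = 28.0118


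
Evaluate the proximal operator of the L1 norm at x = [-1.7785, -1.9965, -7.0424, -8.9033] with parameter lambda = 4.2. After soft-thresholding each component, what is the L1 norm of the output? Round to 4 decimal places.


Soft-thresholding with lambda = 4.2:
prox(-1.7785) = sign(-1.7785)*max(|-1.7785| - 4.2, 0) = 0.0
prox(-1.9965) = sign(-1.9965)*max(|-1.9965| - 4.2, 0) = 0.0
prox(-7.0424) = sign(-7.0424)*max(|-7.0424| - 4.2, 0) = -2.8424
prox(-8.9033) = sign(-8.9033)*max(|-8.9033| - 4.2, 0) = -4.7033
prox(x) = [0.0, 0.0, -2.8424, -4.7033]
||prox(x)||_1 = 0.0 + 0.0 + 2.8424 + 4.7033 = 7.5457


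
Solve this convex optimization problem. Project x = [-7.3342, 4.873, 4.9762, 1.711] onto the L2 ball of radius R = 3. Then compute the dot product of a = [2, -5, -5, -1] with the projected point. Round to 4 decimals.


Step 1: Compute ||x|| (intermediates to 6 decimals).
||x|| = sqrt((-7.3342)^2 + 4.873^2 + 4.9762^2 + 1.711^2) = 10.258007
Step 2: Project.
Since ||x|| > R, scale = R/||x|| = 3/10.258007 = 0.292454, proj(x) = scale * x
proj(x) = [-2.144916, 1.425128, 1.45531, 0.500389]
Step 3: Dot product.
a^T * proj(x) = 2*(-2.144916) - 5*1.425128 - 5*1.45531 - 1*0.500389 = -19.1924


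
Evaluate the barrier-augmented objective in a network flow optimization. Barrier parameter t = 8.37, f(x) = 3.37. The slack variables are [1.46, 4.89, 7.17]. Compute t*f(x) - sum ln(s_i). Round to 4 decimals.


Step 1: Compute log-barrier.
ln values: [0.3784, 1.5872, 1.9699]
phi = -(0.3784 + 1.5872 + 1.9699) = -3.9355
Step 2: Compute augmented objective.
t*f(x) = 8.37*3.37 = 28.2069
Total = 28.2069 - 3.9355 = 24.2714


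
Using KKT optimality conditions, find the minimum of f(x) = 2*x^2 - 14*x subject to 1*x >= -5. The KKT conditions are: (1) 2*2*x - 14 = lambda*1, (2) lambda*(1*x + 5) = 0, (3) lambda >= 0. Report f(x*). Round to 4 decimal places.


Step 1: Try lambda = 0 (constraint inactive).
Stationarity: 2*2*x - 14 = 0
x* = 14/(2*2) = 3.5
Check constraint: 1*3.5 = 3.5 >= -5 -- satisfied.
Step 2: Compute optimal value.
f(x*) = 2*3.5^2 - 14*3.5 = -24.5


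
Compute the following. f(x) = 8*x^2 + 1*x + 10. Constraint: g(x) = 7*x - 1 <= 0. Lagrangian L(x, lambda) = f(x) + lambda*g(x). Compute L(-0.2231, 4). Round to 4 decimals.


Step 1: Evaluate f(x).
f(-0.2231) = 8*(-0.2231)^2 + 1*(-0.2231) + 10 = 10.1751
Step 2: Evaluate g(x).
g(-0.2231) = 7*-0.2231 - 1 = -2.5617
Step 3: Compute Lagrangian.
L = 10.1751 + 4*-2.5617 = -0.0717


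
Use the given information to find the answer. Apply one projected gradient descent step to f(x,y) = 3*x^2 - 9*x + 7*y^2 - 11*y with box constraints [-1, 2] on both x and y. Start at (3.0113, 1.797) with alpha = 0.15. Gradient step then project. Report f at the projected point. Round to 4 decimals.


Step 1: Compute gradient at (3.0113, 1.797).
grad_x = 2*3*3.0113 - 9 = 9.0678
grad_y = 2*7*1.797 - 11 = 14.158
Step 2: Gradient step.
x_raw = 3.0113 - 0.15*9.0678 = 1.6511
y_raw = 1.797 - 0.15*14.158 = -0.3267
Step 3: Project onto [-1, 2].
x_proj = clip(1.6511) = 1.6511
y_proj = clip(-0.3267) = -0.3267
Step 4: Evaluate f.
f(1.6511, -0.3267) = -2.3406


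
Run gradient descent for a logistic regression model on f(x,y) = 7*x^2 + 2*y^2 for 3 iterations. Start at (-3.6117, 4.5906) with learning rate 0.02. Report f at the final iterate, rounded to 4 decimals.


Gradient descent on f(x,y) = 7*x^2 + 2*y^2.
Starting point: (-3.6117, 4.5906), alpha = 0.02
Step 1: grad_x = 2*7*-3.6117 = -50.5638, grad_y = 2*2*4.5906 = 18.3624
  x_1 = -3.6117 - 0.02*-50.5638 = -2.6004
  y_1 = 4.5906 - 0.02*18.3624 = 4.2234
Step 2: grad_x = 2*7*-2.6004 = -36.4059, grad_y = 2*2*4.2234 = 16.8934
  x_2 = -2.6004 - 0.02*-36.4059 = -1.8723
  y_2 = 4.2234 - 0.02*16.8934 = 3.8855
Step 3: grad_x = 2*7*-1.8723 = -26.2123, grad_y = 2*2*3.8855 = 15.5419
  x_3 = -1.8723 - 0.02*-26.2123 = -1.3481
  y_3 = 3.8855 - 0.02*15.5419 = 3.5746
f(-1.3481, 3.5746) = 7*(-1.3481)^2 + 2*3.5746^2 = 38.277


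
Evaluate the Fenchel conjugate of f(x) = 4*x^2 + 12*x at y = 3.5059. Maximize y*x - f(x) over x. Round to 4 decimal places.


f*(y) = sup_x {y*x - a*x^2 - b*x} = sup_x {(y-b)*x - a*x^2}
FOC: (y - b) - 2a*x = 0 => x* = (y - b)/(2a)
x* = (3.5059 - 12)/(2*4) = -1.0618
f*(3.5059) = (y-b)^2/(4a) = (3.5059 - 12)^2/(4*4)
= 72.1497/16 = 4.5094


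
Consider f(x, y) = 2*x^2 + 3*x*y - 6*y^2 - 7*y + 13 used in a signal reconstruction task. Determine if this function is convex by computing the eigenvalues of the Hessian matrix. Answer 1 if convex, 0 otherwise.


The Hessian of f(x,y) = 2*x^2 + 3*x*y - 6*y^2 - 7*y + 13 is:
H = [[4, 3], [3, -12]]
Trace = 4 - 12 = -8
Determinant = 4*-12 - (3)^2 = -57
Discriminant = (-8)^2 - 4*-57 = 292.0
Eigenvalues: lambda_1 = -12.544, lambda_2 = 4.544
The function is not convex.

0


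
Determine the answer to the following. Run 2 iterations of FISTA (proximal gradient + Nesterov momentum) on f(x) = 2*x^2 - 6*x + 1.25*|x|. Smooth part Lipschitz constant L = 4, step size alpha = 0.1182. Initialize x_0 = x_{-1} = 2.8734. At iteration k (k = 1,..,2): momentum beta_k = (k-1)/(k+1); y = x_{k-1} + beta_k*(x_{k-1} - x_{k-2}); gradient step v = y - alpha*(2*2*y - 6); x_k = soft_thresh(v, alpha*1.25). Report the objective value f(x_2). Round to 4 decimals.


FISTA on f(x) = 2*x^2 - 6*x + 1.25*|x|
L = 4, alpha = 0.1182
Iteration 1: beta = 0.0, y = 2.8734 + 0.0*(2.8734 - 2.8734) = 2.8734
  grad(y) = 5.4936, v = y - alpha*grad = 2.2241
  prox(v) = soft_thresh(2.2241, 0.1478) = 2.0763
Iteration 2: beta = 0.3333, y = 2.0763 + 0.3333*(2.0763 - 2.8734) = 1.8106
  grad(y) = 1.2424, v = y - alpha*grad = 1.6638
  prox(v) = soft_thresh(1.6638, 0.1478) = 1.516
f(x_2) = 2*1.516^2 - 6*1.516 + 1.25*|1.516| = -2.6045


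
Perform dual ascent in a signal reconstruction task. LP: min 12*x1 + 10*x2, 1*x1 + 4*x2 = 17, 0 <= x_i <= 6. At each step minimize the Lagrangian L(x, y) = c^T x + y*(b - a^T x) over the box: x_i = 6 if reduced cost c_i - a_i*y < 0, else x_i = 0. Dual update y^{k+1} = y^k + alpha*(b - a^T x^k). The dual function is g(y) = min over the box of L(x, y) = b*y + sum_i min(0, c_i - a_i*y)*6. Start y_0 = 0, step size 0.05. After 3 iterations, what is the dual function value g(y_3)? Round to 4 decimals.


Dual ascent for LP: min 12*x1 + 10*x2, 1*x1 + 4*x2 = 17, 0 <= x_i <= 6
Step 1: y^k = 0.0, reduced costs: (12.0, 10.0)
  x^k = (0.0, 0.0), subgradient = b - a^T x = 17.0
  y^{k+1} = 0.0 + 0.05*17.0 = 0.85
Step 2: y^k = 0.85, reduced costs: (11.15, 6.6)
  x^k = (0.0, 0.0), subgradient = b - a^T x = 17.0
  y^{k+1} = 0.85 + 0.05*17.0 = 1.7
Step 3: y^k = 1.7, reduced costs: (10.3, 3.2)
  x^k = (0.0, 0.0), subgradient = b - a^T x = 17.0
  y^{k+1} = 1.7 + 0.05*17.0 = 2.55
Dual objective at y_3 = 2.55: reduced costs (9.45, -0.2), box minimizer x = (0.0, 6.0)
g(y_3) = b*y + (c1 - a1*y)*x1 + (c2 - a2*y)*x2 = 17*2.55 + 9.45*0.0 + (-0.2)*6.0 = 43.35 + 0.0 - 1.2 = 42.15


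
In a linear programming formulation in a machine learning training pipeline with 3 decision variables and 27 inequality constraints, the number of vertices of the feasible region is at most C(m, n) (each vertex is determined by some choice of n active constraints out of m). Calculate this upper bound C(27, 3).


Each vertex corresponds to some choice of n active constraints out of m, so the number of vertices is at most C(m, n) = m! / (n!(m-n)!).
m = 27, n = 3
Numerator: 27 * 26 * 25
Denominator: 3! = 6
C(27, 3) = 2925


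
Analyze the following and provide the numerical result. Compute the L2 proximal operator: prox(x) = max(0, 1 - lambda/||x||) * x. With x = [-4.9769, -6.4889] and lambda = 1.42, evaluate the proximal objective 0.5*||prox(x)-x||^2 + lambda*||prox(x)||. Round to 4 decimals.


Step 1: Compute ||x||.
||x|| = 8.1777
Step 2: Compute scaling factor.
scale = max(0, 1 - 1.42/8.1777) = 0.8264
Step 3: prox(x) = [-4.1127, -5.3622]
||prox(x)|| = 6.7577
Step 4: Proximal objective.
0.5*||prox-x||^2 = 1.0082
lambda*||prox|| = 9.5959
Total = 10.6042


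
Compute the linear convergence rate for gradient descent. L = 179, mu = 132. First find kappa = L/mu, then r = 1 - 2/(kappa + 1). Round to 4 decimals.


Step 1: Compute the condition number.
kappa = L/mu = 179/132 = 1.3561
Step 2: Compute the convergence rate.
r = 1 - 2/(kappa + 1) = 1 - 2*mu/(L + mu) = (L - mu)/(L + mu) = 47/311 = 0.1511


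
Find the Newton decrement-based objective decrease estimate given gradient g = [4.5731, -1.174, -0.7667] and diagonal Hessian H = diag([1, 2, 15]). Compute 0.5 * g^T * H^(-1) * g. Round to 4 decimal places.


Step 1: H is diagonal, so H^(-1) * g = [4.5731, -0.587, -0.0511].
Step 2: g^T H^(-1) g = sum_i g_i^2 / H_ii
  = (4.5731)^2/1 + (-1.174)^2/2 + (-0.7667)^2/15
  = 20.9132 + 0.6891 + 0.0392 = 21.6416
Step 3: Objective decrease = 0.5 * g^T H^(-1) g = 10.8208


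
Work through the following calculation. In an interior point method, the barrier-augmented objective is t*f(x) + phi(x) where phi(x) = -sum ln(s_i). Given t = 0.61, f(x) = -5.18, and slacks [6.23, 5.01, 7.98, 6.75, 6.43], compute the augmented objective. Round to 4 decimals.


Step 1: Compute log-barrier.
ln values: [1.8294, 1.6114, 2.0769, 1.9095, 1.861]
phi = -(1.8294 + 1.6114 + 2.0769 + 1.9095 + 1.861) = -9.2883
Step 2: Compute augmented objective.
t*f(x) = 0.61*-5.18 = -3.1598
Total = -3.1598 - 9.2883 = -12.4481


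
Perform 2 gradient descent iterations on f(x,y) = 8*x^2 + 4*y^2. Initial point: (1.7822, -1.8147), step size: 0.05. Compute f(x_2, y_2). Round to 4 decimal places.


Gradient descent on f(x,y) = 8*x^2 + 4*y^2.
Starting point: (1.7822, -1.8147), alpha = 0.05
Step 1: grad_x = 2*8*1.7822 = 28.5152, grad_y = 2*4*-1.8147 = -14.5176
  x_1 = 1.7822 - 0.05*28.5152 = 0.3564
  y_1 = -1.8147 - 0.05*-14.5176 = -1.0888
Step 2: grad_x = 2*8*0.3564 = 5.703, grad_y = 2*4*-1.0888 = -8.7106
  x_2 = 0.3564 - 0.05*5.703 = 0.0713
  y_2 = -1.0888 - 0.05*-8.7106 = -0.6533
f(0.0713, -0.6533) = 8*0.0713^2 + 4*(-0.6533)^2 = 1.7478


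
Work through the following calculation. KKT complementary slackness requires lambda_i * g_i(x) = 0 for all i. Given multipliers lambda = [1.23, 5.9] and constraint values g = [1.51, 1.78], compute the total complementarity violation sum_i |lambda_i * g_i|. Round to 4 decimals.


KKT complementary slackness check:
lambda_1 * g_1 = 1.23 * 1.51 = 1.8573
lambda_2 * g_2 = 5.9 * 1.78 = 10.502
Total violation = 1.8573 + 10.502 = 12.3593


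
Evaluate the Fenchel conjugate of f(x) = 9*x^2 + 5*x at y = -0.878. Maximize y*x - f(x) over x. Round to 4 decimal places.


f*(y) = sup_x {y*x - a*x^2 - b*x} = sup_x {(y-b)*x - a*x^2}
FOC: (y - b) - 2a*x = 0 => x* = (y - b)/(2a)
x* = (-0.878 - 5)/(2*9) = -0.3266
f*(-0.878) = (y-b)^2/(4a) = (-0.878 - 5)^2/(4*9)
= 34.5509/36 = 0.9597


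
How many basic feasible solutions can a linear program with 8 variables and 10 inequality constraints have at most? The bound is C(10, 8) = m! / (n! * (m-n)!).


Each vertex corresponds to some choice of n active constraints out of m, so the number of vertices is at most C(m, n) = m! / (n!(m-n)!).
m = 10, n = 8
Numerator: 10 * 9 * 8 * 7 * 6 * 5 * 4 * 3
Denominator: 8! = 40320
C(10, 8) = 45


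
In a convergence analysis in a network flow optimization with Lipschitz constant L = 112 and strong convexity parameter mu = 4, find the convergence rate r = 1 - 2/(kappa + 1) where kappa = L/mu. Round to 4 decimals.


Step 1: Compute the condition number.
kappa = L/mu = 112/4 = 28.0
Step 2: Compute the convergence rate.
r = 1 - 2/(kappa + 1) = 1 - 2*mu/(L + mu) = (L - mu)/(L + mu) = 108/116 = 0.931


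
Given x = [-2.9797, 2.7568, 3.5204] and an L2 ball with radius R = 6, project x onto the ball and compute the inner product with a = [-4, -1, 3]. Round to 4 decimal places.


Step 1: Compute ||x|| (intermediates to 6 decimals).
||x|| = sqrt((-2.9797)^2 + 2.7568^2 + 3.5204^2) = 5.373246
Step 2: Project.
Since ||x|| <= R, proj = x (no scaling needed).
proj(x) = [-2.9797, 2.7568, 3.5204]
Step 3: Dot product.
a^T * proj(x) = -4*(-2.9797) - 1*2.7568 + 3*3.5204 = 19.7232


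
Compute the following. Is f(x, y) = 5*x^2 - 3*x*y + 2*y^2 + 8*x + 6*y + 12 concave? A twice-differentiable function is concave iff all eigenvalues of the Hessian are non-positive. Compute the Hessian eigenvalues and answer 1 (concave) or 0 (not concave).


The Hessian of f(x,y) = 5*x^2 - 3*x*y + 2*y^2 + 8*x + 6*y + 12 is:
H = [[10, -3], [-3, 4]]
Trace = 10 + 4 = 14
Determinant = 10*4 - (-3)^2 = 31
Discriminant = (14)^2 - 4*31 = 72.0
Eigenvalues: lambda_1 = 2.7574, lambda_2 = 11.2426
The function is not concave.

0


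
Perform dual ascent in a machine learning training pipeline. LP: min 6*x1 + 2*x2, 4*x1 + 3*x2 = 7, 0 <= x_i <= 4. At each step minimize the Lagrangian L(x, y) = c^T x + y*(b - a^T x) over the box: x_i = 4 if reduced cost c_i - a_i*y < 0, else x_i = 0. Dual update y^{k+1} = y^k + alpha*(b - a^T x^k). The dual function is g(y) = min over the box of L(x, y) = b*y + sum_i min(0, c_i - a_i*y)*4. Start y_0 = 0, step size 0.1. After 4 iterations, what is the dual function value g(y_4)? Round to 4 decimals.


Dual ascent for LP: min 6*x1 + 2*x2, 4*x1 + 3*x2 = 7, 0 <= x_i <= 4
Step 1: y^k = 0.0, reduced costs: (6.0, 2.0)
  x^k = (0.0, 0.0), subgradient = b - a^T x = 7.0
  y^{k+1} = 0.0 + 0.1*7.0 = 0.7
Step 2: y^k = 0.7, reduced costs: (3.2, -0.1)
  x^k = (0.0, 4.0), subgradient = b - a^T x = -5.0
  y^{k+1} = 0.7 + 0.1*-5.0 = 0.2
Step 3: y^k = 0.2, reduced costs: (5.2, 1.4)
  x^k = (0.0, 0.0), subgradient = b - a^T x = 7.0
  y^{k+1} = 0.2 + 0.1*7.0 = 0.9
Step 4: y^k = 0.9, reduced costs: (2.4, -0.7)
  x^k = (0.0, 4.0), subgradient = b - a^T x = -5.0
  y^{k+1} = 0.9 + 0.1*-5.0 = 0.4
Dual objective at y_4 = 0.4: reduced costs (4.4, 0.8), box minimizer x = (0.0, 0.0)
g(y_4) = b*y + (c1 - a1*y)*x1 + (c2 - a2*y)*x2 = 7*0.4 + 4.4*0.0 + 0.8*0.0 = 2.8 + 0.0 + 0.0 = 2.8


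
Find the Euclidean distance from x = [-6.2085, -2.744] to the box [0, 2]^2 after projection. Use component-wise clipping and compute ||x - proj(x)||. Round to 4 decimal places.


Project each component onto [0, 2].
clip(-6.2085) = 0.0, clip(-2.744) = 0.0
Projection = [0.0, 0.0]
Squared diffs: [38.5455, 7.5295]
Distance = sqrt(46.075) = 6.7879


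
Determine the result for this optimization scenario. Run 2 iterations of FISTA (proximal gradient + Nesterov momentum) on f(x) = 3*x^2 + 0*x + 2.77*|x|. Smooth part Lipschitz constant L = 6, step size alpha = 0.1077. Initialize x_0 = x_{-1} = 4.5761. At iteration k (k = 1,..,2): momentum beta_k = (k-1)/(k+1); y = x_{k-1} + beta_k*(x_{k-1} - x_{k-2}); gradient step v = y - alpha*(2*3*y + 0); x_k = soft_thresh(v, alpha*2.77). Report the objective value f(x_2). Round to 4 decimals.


FISTA on f(x) = 3*x^2 + 0*x + 2.77*|x|
L = 6, alpha = 0.1077
Iteration 1: beta = 0.0, y = 4.5761 + 0.0*(4.5761 - 4.5761) = 4.5761
  grad(y) = 27.4566, v = y - alpha*grad = 1.619
  prox(v) = soft_thresh(1.619, 0.2983) = 1.3207
Iteration 2: beta = 0.3333, y = 1.3207 + 0.3333*(1.3207 - 4.5761) = 0.2356
  grad(y) = 1.4134, v = y - alpha*grad = 0.0833
  prox(v) = soft_thresh(0.0833, 0.2983) = 0.0
f(x_2) = 3*0.0^2 + 0*0.0 + 2.77*|0.0| = 0.0


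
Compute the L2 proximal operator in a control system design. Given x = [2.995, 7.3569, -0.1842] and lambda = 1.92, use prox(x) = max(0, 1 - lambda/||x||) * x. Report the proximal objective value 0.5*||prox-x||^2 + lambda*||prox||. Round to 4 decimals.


Step 1: Compute ||x||.
||x|| = 7.9453
Step 2: Compute scaling factor.
scale = max(0, 1 - 1.92/7.9453) = 0.7583
Step 3: prox(x) = [2.2713, 5.5791, -0.1397]
||prox(x)|| = 6.0253
Step 4: Proximal objective.
0.5*||prox-x||^2 = 1.8432
lambda*||prox|| = 11.5686
Total = 13.4118


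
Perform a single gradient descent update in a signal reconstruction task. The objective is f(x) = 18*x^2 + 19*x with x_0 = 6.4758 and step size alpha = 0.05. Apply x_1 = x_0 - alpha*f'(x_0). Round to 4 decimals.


We compute the gradient at x_0 and apply the update.
f'(x) = 36*x + 19
f'(6.4758) = 36*6.4758 + 19 = 252.1288
x_1 = 6.4758 - 0.05*252.1288 = -6.1306


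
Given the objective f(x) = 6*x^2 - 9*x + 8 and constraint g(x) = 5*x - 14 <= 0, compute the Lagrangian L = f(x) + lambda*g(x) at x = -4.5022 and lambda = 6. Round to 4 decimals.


Step 1: Evaluate f(x).
f(-4.5022) = 6*(-4.5022)^2 - 9*(-4.5022) + 8 = 170.1386
Step 2: Evaluate g(x).
g(-4.5022) = 5*-4.5022 - 14 = -36.511
Step 3: Compute Lagrangian.
L = 170.1386 + 6*-36.511 = -48.9274


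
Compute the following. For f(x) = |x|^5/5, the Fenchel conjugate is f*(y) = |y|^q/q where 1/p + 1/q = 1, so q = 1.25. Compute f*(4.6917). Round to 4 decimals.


The conjugate exponent q satisfies 1/p + 1/q = 1.
p = 5, so q = 5/(5 - 1) = 1.25
|y|^q = 4.6917^1.25 = 6.905
f*(4.6917) = 6.905 / 1.25 = 5.524


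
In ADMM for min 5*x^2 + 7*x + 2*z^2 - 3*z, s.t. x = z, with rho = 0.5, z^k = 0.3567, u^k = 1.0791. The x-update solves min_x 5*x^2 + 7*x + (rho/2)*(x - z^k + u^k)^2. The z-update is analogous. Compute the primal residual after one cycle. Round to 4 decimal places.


ADMM iteration with rho = 0.5, z^k = 0.3567, u^k = 1.0791
Step 1: x-update.
Minimize 5*x^2 + 7*x + (0.5/2)*(x - 0.3567 + 1.0791)^2
FOC: (2*5 + 0.5)*x = -7 + 0.5*(0.3567 - 1.0791)
x^{k+1} = -0.7011
Step 2: z-update.
Minimize 2*z^2 - 3*z + (0.5/2)*(-0.7011 - z + 1.0791)^2
FOC: (2*2 + 0.5)*z = 3 + 0.5*(-0.7011 + 1.0791)
z^{k+1} = 0.7087
Step 3: u-update.
u^{k+1} = 1.0791 - 0.7011 - 0.7087 = -0.3306
Step 4: Primal residual = |-0.7011 - 0.7087| = 1.4097


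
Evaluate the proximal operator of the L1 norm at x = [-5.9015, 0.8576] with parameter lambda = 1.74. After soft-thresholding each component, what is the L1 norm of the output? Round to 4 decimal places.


Soft-thresholding with lambda = 1.74:
prox(-5.9015) = sign(-5.9015)*max(|-5.9015| - 1.74, 0) = -4.1615
prox(0.8576) = sign(0.8576)*max(|0.8576| - 1.74, 0) = 0.0
prox(x) = [-4.1615, 0.0]
||prox(x)||_1 = 4.1615 + 0.0 = 4.1615


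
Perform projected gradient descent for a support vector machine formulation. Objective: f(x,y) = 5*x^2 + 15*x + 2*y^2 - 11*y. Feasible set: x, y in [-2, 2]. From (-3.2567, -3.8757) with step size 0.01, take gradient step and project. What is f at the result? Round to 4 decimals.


Step 1: Compute gradient at (-3.2567, -3.8757).
grad_x = 2*5*-3.2567 + 15 = -17.567
grad_y = 2*2*-3.8757 - 11 = -26.5028
Step 2: Gradient step.
x_raw = -3.2567 - 0.01*-17.567 = -3.081
y_raw = -3.8757 - 0.01*-26.5028 = -3.6107
Step 3: Project onto [-2, 2].
x_proj = clip(-3.081) = -2.0
y_proj = clip(-3.6107) = -2.0
Step 4: Evaluate f.
f(-2.0, -2.0) = 20.0


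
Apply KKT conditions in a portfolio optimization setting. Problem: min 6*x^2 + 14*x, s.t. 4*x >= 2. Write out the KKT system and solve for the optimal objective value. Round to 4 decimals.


Step 1: Try lambda = 0 (constraint inactive).
x_unc = -14/(2*6) = -1.1667
Check: 4*-1.1667 = -4.6668 < 2 -- violated!
Step 2: Constraint must be active: 4*x = 2
x* = 2/4 = 0.5
lambda = (2*6*0.5 + 14)/4 = 5.0
Step 3: Compute optimal value.
f(x*) = 6*0.5^2 + 14*0.5 = 8.5


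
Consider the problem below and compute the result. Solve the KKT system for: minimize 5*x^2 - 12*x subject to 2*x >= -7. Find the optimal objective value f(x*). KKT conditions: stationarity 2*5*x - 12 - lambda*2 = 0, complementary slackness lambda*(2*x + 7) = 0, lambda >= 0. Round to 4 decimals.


Step 1: Try lambda = 0 (constraint inactive).
Stationarity: 2*5*x - 12 = 0
x* = 12/(2*5) = 1.2
Check constraint: 2*1.2 = 2.4 >= -7 -- satisfied.
Step 2: Compute optimal value.
f(x*) = 5*1.2^2 - 12*1.2 = -7.2


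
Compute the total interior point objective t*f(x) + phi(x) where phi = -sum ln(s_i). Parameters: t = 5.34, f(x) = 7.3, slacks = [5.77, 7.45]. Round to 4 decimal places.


Step 1: Compute log-barrier.
ln values: [1.7527, 2.0082]
phi = -(1.7527 + 2.0082) = -3.7609
Step 2: Compute augmented objective.
t*f(x) = 5.34*7.3 = 38.982
Total = 38.982 - 3.7609 = 35.2211


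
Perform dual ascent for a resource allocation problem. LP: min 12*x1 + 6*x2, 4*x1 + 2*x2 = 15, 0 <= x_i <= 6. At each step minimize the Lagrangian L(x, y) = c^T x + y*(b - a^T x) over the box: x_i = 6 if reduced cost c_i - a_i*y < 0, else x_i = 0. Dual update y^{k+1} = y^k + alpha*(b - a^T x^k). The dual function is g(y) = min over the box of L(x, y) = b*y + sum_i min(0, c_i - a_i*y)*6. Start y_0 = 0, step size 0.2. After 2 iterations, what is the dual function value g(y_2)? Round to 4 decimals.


Dual ascent for LP: min 12*x1 + 6*x2, 4*x1 + 2*x2 = 15, 0 <= x_i <= 6
Step 1: y^k = 0.0, reduced costs: (12.0, 6.0)
  x^k = (0.0, 0.0), subgradient = b - a^T x = 15.0
  y^{k+1} = 0.0 + 0.2*15.0 = 3.0
Step 2: y^k = 3.0, reduced costs: (0.0, 0.0)
  x^k = (0.0, 0.0), subgradient = b - a^T x = 15.0
  y^{k+1} = 3.0 + 0.2*15.0 = 6.0
Dual objective at y_2 = 6.0: reduced costs (-12.0, -6.0), box minimizer x = (6.0, 6.0)
g(y_2) = b*y + (c1 - a1*y)*x1 + (c2 - a2*y)*x2 = 15*6.0 + (-12.0)*6.0 + (-6.0)*6.0 = 90.0 - 72.0 - 36.0 = -18.0


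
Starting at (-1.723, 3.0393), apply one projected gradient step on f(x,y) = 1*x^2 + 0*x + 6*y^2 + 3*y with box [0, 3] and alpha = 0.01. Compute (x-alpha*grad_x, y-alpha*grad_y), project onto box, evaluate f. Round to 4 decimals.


Step 1: Compute gradient at (-1.723, 3.0393).
grad_x = 2*1*-1.723 + 0 = -3.446
grad_y = 2*6*3.0393 + 3 = 39.4716
Step 2: Gradient step.
x_raw = -1.723 - 0.01*-3.446 = -1.6885
y_raw = 3.0393 - 0.01*39.4716 = 2.6446
Step 3: Project onto [0, 3].
x_proj = clip(-1.6885) = 0.0
y_proj = clip(2.6446) = 2.6446
Step 4: Evaluate f.
f(0.0, 2.6446) = 49.8967


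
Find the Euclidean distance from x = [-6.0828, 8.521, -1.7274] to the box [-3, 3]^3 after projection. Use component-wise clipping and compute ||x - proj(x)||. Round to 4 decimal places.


Project each component onto [-3, 3].
clip(-6.0828) = -3.0, clip(8.521) = 3.0, clip(-1.7274) = -1.7274
Projection = [-3.0, 3.0, -1.7274]
Squared diffs: [9.5037, 30.4814, 0.0]
Distance = sqrt(39.9851) = 6.3234


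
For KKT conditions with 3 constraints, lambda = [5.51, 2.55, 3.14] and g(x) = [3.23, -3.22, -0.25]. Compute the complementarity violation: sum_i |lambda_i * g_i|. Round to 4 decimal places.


KKT complementary slackness check:
lambda_1 * g_1 = 5.51 * 3.23 = 17.7973
lambda_2 * g_2 = 2.55 * -3.22 = -8.211
lambda_3 * g_3 = 3.14 * -0.25 = -0.785
Total violation = 17.7973 + 8.211 + 0.785 = 26.7933


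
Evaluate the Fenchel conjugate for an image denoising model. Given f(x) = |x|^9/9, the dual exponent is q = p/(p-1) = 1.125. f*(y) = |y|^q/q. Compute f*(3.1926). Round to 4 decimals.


The conjugate exponent q satisfies 1/p + 1/q = 1.
p = 9, so q = 9/(9 - 1) = 1.125
|y|^q = 3.1926^1.125 = 3.6912
f*(3.1926) = 3.6912 / 1.125 = 3.281


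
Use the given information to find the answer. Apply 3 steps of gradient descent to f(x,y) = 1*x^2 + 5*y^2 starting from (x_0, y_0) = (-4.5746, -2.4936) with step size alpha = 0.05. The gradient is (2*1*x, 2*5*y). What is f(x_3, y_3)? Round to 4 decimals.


Gradient descent on f(x,y) = 1*x^2 + 5*y^2.
Starting point: (-4.5746, -2.4936), alpha = 0.05
Step 1: grad_x = 2*1*-4.5746 = -9.1492, grad_y = 2*5*-2.4936 = -24.936
  x_1 = -4.5746 - 0.05*-9.1492 = -4.1171
  y_1 = -2.4936 - 0.05*-24.936 = -1.2468
Step 2: grad_x = 2*1*-4.1171 = -8.2343, grad_y = 2*5*-1.2468 = -12.468
  x_2 = -4.1171 - 0.05*-8.2343 = -3.7054
  y_2 = -1.2468 - 0.05*-12.468 = -0.6234
Step 3: grad_x = 2*1*-3.7054 = -7.4109, grad_y = 2*5*-0.6234 = -6.234
  x_3 = -3.7054 - 0.05*-7.4109 = -3.3349
  y_3 = -0.6234 - 0.05*-6.234 = -0.3117
f(-3.3349, -0.3117) = 1*(-3.3349)^2 + 5*(-0.3117)^2 = 11.6072


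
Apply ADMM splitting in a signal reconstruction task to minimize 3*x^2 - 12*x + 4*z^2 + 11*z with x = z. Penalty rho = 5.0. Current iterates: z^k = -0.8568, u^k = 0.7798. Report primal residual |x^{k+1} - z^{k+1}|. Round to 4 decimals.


ADMM iteration with rho = 5.0, z^k = -0.8568, u^k = 0.7798
Step 1: x-update.
Minimize 3*x^2 - 12*x + (5.0/2)*(x + 0.8568 + 0.7798)^2
FOC: (2*3 + 5.0)*x = 12 + 5.0*(-0.8568 - 0.7798)
x^{k+1} = 0.347
Step 2: z-update.
Minimize 4*z^2 + 11*z + (5.0/2)*(0.347 - z + 0.7798)^2
FOC: (2*4 + 5.0)*z = -11 + 5.0*(0.347 + 0.7798)
z^{k+1} = -0.4128
Step 3: u-update.
u^{k+1} = 0.7798 + 0.347 + 0.4128 = 1.5396
Step 4: Primal residual = |0.347 + 0.4128| = 0.7598


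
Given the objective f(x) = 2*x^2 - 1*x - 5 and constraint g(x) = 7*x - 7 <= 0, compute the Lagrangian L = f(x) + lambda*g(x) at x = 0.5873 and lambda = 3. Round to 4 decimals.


Step 1: Evaluate f(x).
f(0.5873) = 2*0.5873^2 - 1*0.5873 - 5 = -4.8975
Step 2: Evaluate g(x).
g(0.5873) = 7*0.5873 - 7 = -2.8889
Step 3: Compute Lagrangian.
L = -4.8975 + 3*-2.8889 = -13.5642


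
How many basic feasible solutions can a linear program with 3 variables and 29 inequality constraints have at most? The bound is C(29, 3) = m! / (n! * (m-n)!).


Each vertex corresponds to some choice of n active constraints out of m, so the number of vertices is at most C(m, n) = m! / (n!(m-n)!).
m = 29, n = 3
Numerator: 29 * 28 * 27
Denominator: 3! = 6
C(29, 3) = 3654


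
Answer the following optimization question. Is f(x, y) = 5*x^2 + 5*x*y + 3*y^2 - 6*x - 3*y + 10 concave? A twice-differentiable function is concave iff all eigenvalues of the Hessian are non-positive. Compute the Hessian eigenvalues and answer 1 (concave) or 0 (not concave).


The Hessian of f(x,y) = 5*x^2 + 5*x*y + 3*y^2 - 6*x - 3*y + 10 is:
H = [[10, 5], [5, 6]]
Trace = 10 + 6 = 16
Determinant = 10*6 - (5)^2 = 35
Discriminant = (16)^2 - 4*35 = 116.0
Eigenvalues: lambda_1 = 2.6148, lambda_2 = 13.3852
The function is not concave.

0


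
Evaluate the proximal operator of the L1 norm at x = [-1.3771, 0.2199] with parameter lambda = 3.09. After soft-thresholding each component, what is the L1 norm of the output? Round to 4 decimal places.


Soft-thresholding with lambda = 3.09:
prox(-1.3771) = sign(-1.3771)*max(|-1.3771| - 3.09, 0) = 0.0
prox(0.2199) = sign(0.2199)*max(|0.2199| - 3.09, 0) = 0.0
prox(x) = [0.0, 0.0]
||prox(x)||_1 = 0.0 + 0.0 = 0.0


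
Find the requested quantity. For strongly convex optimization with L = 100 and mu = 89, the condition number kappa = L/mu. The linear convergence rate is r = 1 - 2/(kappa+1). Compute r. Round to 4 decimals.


Step 1: Compute the condition number.
kappa = L/mu = 100/89 = 1.1236
Step 2: Compute the convergence rate.
r = 1 - 2/(kappa + 1) = 1 - 2*mu/(L + mu) = (L - mu)/(L + mu) = 11/189 = 0.0582


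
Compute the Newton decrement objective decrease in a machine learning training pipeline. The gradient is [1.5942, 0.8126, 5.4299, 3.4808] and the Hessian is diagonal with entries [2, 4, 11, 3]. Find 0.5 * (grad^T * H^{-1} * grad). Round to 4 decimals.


Step 1: H is diagonal, so H^(-1) * g = [0.7971, 0.2032, 0.4936, 1.1603].
Step 2: g^T H^(-1) g = sum_i g_i^2 / H_ii
  = (1.5942)^2/2 + (0.8126)^2/4 + (5.4299)^2/11 + (3.4808)^2/3
  = 1.2707 + 0.1651 + 2.6803 + 4.0387 = 8.1548
Step 3: Objective decrease = 0.5 * g^T H^(-1) g = 4.0774


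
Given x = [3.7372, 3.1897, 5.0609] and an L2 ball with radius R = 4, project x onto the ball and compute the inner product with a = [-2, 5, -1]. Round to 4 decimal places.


Step 1: Compute ||x|| (intermediates to 6 decimals).
||x|| = sqrt(3.7372^2 + 3.1897^2 + 5.0609^2) = 7.05362
Step 2: Project.
Since ||x|| > R, scale = R/||x|| = 4/7.05362 = 0.567085, proj(x) = scale * x
proj(x) = [2.11931, 1.808831, 2.86996]
Step 3: Dot product.
a^T * proj(x) = -2*2.11931 + 5*1.808831 - 1*2.86996 = 1.9356


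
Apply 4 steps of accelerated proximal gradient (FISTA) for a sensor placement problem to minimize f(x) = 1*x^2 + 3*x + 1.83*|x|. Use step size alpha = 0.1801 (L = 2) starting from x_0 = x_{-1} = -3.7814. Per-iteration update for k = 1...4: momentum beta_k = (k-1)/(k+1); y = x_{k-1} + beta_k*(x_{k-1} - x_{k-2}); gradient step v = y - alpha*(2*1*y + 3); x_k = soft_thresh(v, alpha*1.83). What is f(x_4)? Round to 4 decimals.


FISTA on f(x) = 1*x^2 + 3*x + 1.83*|x|
L = 2, alpha = 0.1801
Iteration 1: beta = 0.0, y = -3.7814 + 0.0*(-3.7814 + 3.7814) = -3.7814
  grad(y) = -4.5628, v = y - alpha*grad = -2.9596
  prox(v) = soft_thresh(-2.9596, 0.3296) = -2.6301
Iteration 2: beta = 0.3333, y = -2.6301 + 0.3333*(-2.6301 + 3.7814) = -2.2463
  grad(y) = -1.4926, v = y - alpha*grad = -1.9775
  prox(v) = soft_thresh(-1.9775, 0.3296) = -1.6479
Iteration 3: beta = 0.5, y = -1.6479 + 0.5*(-1.6479 + 2.6301) = -1.1568
  grad(y) = 0.6864, v = y - alpha*grad = -1.2804
  prox(v) = soft_thresh(-1.2804, 0.3296) = -0.9508
Iteration 4: beta = 0.6, y = -0.9508 + 0.6*(-0.9508 + 1.6479) = -0.5326
  grad(y) = 1.9348, v = y - alpha*grad = -0.8811
  prox(v) = soft_thresh(-0.8811, 0.3296) = -0.5515
f(x_4) = 1*(-0.5515)^2 + 3*(-0.5515) + 1.83*|-0.5515| = -0.3411


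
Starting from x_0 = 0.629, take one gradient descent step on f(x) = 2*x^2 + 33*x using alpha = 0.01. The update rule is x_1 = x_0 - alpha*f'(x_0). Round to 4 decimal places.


We compute the gradient at x_0 and apply the update.
f'(x) = 4*x + 33
f'(0.629) = 4*0.629 + 33 = 35.516
x_1 = 0.629 - 0.01*35.516 = 0.2738


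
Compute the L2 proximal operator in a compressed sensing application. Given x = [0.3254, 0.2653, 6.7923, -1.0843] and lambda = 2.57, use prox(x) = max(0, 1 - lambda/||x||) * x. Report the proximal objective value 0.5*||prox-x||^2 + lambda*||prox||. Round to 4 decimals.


Step 1: Compute ||x||.
||x|| = 6.8911
Step 2: Compute scaling factor.
scale = max(0, 1 - 2.57/6.8911) = 0.6271
Step 3: prox(x) = [0.204, 0.1664, 4.2591, -0.6799]
||prox(x)|| = 4.3211
Step 4: Proximal objective.
0.5*||prox-x||^2 = 3.3025
lambda*||prox|| = 11.1052
Total = 14.4077


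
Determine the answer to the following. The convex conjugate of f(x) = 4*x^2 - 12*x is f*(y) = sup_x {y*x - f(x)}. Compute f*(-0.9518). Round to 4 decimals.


f*(y) = sup_x {y*x - a*x^2 - b*x} = sup_x {(y-b)*x - a*x^2}
FOC: (y - b) - 2a*x = 0 => x* = (y - b)/(2a)
x* = (-0.9518 + 12)/(2*4) = 1.381
f*(-0.9518) = (y-b)^2/(4a) = (-0.9518 + 12)^2/(4*4)
= 122.0627/16 = 7.6289


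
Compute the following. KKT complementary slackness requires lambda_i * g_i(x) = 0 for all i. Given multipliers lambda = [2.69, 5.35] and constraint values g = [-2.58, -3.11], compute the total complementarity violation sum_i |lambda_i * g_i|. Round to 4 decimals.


KKT complementary slackness check:
lambda_1 * g_1 = 2.69 * -2.58 = -6.9402
lambda_2 * g_2 = 5.35 * -3.11 = -16.6385
Total violation = 6.9402 + 16.6385 = 23.5787


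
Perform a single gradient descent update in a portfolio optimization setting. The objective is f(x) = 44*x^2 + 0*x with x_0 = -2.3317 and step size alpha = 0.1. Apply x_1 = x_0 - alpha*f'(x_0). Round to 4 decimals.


We compute the gradient at x_0 and apply the update.
f'(x) = 88*x + 0
f'(-2.3317) = 88*-2.3317 + 0 = -205.1896
x_1 = -2.3317 - 0.1*-205.1896 = 18.1873


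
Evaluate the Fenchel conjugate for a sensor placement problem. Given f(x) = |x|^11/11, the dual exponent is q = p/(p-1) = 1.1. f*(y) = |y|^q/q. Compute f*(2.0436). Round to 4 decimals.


The conjugate exponent q satisfies 1/p + 1/q = 1.
p = 11, so q = 11/(11 - 1) = 1.1
|y|^q = 2.0436^1.1 = 2.195
f*(2.0436) = 2.195 / 1.1 = 1.9955


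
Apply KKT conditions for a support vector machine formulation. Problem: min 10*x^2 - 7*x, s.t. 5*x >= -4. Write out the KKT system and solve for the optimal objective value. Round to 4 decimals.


Step 1: Try lambda = 0 (constraint inactive).
Stationarity: 2*10*x - 7 = 0
x* = 7/(2*10) = 0.35
Check constraint: 5*0.35 = 1.75 >= -4 -- satisfied.
Step 2: Compute optimal value.
f(x*) = 10*0.35^2 - 7*0.35 = -1.225


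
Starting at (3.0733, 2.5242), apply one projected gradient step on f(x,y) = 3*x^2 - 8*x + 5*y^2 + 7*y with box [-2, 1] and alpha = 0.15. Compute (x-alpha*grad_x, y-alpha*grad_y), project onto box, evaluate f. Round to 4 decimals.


Step 1: Compute gradient at (3.0733, 2.5242).
grad_x = 2*3*3.0733 - 8 = 10.4398
grad_y = 2*5*2.5242 + 7 = 32.242
Step 2: Gradient step.
x_raw = 3.0733 - 0.15*10.4398 = 1.5073
y_raw = 2.5242 - 0.15*32.242 = -2.3121
Step 3: Project onto [-2, 1].
x_proj = clip(1.5073) = 1.0
y_proj = clip(-2.3121) = -2.0
Step 4: Evaluate f.
f(1.0, -2.0) = 1.0


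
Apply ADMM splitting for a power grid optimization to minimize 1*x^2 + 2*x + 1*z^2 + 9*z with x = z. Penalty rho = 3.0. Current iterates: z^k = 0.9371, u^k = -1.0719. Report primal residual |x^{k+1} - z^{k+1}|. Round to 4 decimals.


ADMM iteration with rho = 3.0, z^k = 0.9371, u^k = -1.0719
Step 1: x-update.
Minimize 1*x^2 + 2*x + (3.0/2)*(x - 0.9371 - 1.0719)^2
FOC: (2*1 + 3.0)*x = -2 + 3.0*(0.9371 + 1.0719)
x^{k+1} = 0.8054
Step 2: z-update.
Minimize 1*z^2 + 9*z + (3.0/2)*(0.8054 - z - 1.0719)^2
FOC: (2*1 + 3.0)*z = -9 + 3.0*(0.8054 - 1.0719)
z^{k+1} = -1.9599
Step 3: u-update.
u^{k+1} = -1.0719 + 0.8054 + 1.9599 = 1.6934
Step 4: Primal residual = |0.8054 + 1.9599| = 2.7653


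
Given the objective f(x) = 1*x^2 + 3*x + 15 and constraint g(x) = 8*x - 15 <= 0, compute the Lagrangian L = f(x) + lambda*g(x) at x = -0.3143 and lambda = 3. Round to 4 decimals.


Step 1: Evaluate f(x).
f(-0.3143) = 1*(-0.3143)^2 + 3*(-0.3143) + 15 = 14.1559
Step 2: Evaluate g(x).
g(-0.3143) = 8*-0.3143 - 15 = -17.5144
Step 3: Compute Lagrangian.
L = 14.1559 + 3*-17.5144 = -38.3873


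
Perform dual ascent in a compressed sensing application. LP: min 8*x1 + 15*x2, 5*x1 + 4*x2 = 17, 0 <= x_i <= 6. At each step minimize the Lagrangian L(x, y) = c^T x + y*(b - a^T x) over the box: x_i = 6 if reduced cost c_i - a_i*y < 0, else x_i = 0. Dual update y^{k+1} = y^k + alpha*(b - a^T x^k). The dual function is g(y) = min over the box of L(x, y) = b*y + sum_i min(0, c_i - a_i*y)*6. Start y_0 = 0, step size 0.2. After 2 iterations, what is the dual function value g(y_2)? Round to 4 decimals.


Dual ascent for LP: min 8*x1 + 15*x2, 5*x1 + 4*x2 = 17, 0 <= x_i <= 6
Step 1: y^k = 0.0, reduced costs: (8.0, 15.0)
  x^k = (0.0, 0.0), subgradient = b - a^T x = 17.0
  y^{k+1} = 0.0 + 0.2*17.0 = 3.4
Step 2: y^k = 3.4, reduced costs: (-9.0, 1.4)
  x^k = (6.0, 0.0), subgradient = b - a^T x = -13.0
  y^{k+1} = 3.4 + 0.2*-13.0 = 0.8
Dual objective at y_2 = 0.8: reduced costs (4.0, 11.8), box minimizer x = (0.0, 0.0)
g(y_2) = b*y + (c1 - a1*y)*x1 + (c2 - a2*y)*x2 = 17*0.8 + 4.0*0.0 + 11.8*0.0 = 13.6 + 0.0 + 0.0 = 13.6


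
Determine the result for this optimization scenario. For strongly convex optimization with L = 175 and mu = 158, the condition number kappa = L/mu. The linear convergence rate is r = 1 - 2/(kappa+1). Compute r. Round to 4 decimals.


Step 1: Compute the condition number.
kappa = L/mu = 175/158 = 1.1076
Step 2: Compute the convergence rate.
r = 1 - 2/(kappa + 1) = 1 - 2*mu/(L + mu) = (L - mu)/(L + mu) = 17/333 = 0.0511


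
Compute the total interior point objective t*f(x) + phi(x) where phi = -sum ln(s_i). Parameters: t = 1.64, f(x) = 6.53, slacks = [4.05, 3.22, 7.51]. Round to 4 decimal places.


Step 1: Compute log-barrier.
ln values: [1.3987, 1.1694, 2.0162]
phi = -(1.3987 + 1.1694 + 2.0162) = -4.5843
Step 2: Compute augmented objective.
t*f(x) = 1.64*6.53 = 10.7092
Total = 10.7092 - 4.5843 = 6.1249


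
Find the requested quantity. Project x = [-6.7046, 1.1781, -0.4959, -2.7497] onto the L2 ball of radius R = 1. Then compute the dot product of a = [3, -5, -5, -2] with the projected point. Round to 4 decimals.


Step 1: Compute ||x|| (intermediates to 6 decimals).
||x|| = sqrt((-6.7046)^2 + 1.1781^2 + (-0.4959)^2 + (-2.7497)^2) = 7.35842
Step 2: Project.
Since ||x|| > R, scale = R/||x|| = 1/7.35842 = 0.135899, proj(x) = scale * x
proj(x) = [-0.911148, 0.160103, -0.067392, -0.373681]
Step 3: Dot product.
a^T * proj(x) = 3*(-0.911148) - 5*0.160103 - 5*(-0.067392) - 2*(-0.373681) = -2.4496


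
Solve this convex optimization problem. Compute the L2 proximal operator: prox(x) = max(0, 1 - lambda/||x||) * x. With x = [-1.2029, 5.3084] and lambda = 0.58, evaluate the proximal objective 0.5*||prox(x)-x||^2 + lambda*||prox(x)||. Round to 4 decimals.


Step 1: Compute ||x||.
||x|| = 5.443
Step 2: Compute scaling factor.
scale = max(0, 1 - 0.58/5.443) = 0.8934
Step 3: prox(x) = [-1.0747, 4.7427]
||prox(x)|| = 4.863
Step 4: Proximal objective.
0.5*||prox-x||^2 = 0.1682
lambda*||prox|| = 2.8205
Total = 2.9887


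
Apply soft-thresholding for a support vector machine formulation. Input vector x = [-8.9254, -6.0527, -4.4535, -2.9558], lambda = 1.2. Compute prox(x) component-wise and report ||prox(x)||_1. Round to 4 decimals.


Soft-thresholding with lambda = 1.2:
prox(-8.9254) = sign(-8.9254)*max(|-8.9254| - 1.2, 0) = -7.7254
prox(-6.0527) = sign(-6.0527)*max(|-6.0527| - 1.2, 0) = -4.8527
prox(-4.4535) = sign(-4.4535)*max(|-4.4535| - 1.2, 0) = -3.2535
prox(-2.9558) = sign(-2.9558)*max(|-2.9558| - 1.2, 0) = -1.7558
prox(x) = [-7.7254, -4.8527, -3.2535, -1.7558]
||prox(x)||_1 = 7.7254 + 4.8527 + 3.2535 + 1.7558 = 17.5874
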